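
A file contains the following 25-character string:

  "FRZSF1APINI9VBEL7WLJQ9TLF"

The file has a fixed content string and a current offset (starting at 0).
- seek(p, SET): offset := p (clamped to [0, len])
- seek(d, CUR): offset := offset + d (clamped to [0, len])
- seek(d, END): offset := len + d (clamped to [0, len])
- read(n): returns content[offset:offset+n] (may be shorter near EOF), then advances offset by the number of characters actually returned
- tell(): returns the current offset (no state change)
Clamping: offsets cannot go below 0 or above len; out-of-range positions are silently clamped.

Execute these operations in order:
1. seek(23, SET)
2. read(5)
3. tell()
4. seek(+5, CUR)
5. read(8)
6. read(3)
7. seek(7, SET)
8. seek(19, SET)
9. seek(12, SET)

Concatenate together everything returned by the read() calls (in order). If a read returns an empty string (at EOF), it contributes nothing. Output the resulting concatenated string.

Answer: LF

Derivation:
After 1 (seek(23, SET)): offset=23
After 2 (read(5)): returned 'LF', offset=25
After 3 (tell()): offset=25
After 4 (seek(+5, CUR)): offset=25
After 5 (read(8)): returned '', offset=25
After 6 (read(3)): returned '', offset=25
After 7 (seek(7, SET)): offset=7
After 8 (seek(19, SET)): offset=19
After 9 (seek(12, SET)): offset=12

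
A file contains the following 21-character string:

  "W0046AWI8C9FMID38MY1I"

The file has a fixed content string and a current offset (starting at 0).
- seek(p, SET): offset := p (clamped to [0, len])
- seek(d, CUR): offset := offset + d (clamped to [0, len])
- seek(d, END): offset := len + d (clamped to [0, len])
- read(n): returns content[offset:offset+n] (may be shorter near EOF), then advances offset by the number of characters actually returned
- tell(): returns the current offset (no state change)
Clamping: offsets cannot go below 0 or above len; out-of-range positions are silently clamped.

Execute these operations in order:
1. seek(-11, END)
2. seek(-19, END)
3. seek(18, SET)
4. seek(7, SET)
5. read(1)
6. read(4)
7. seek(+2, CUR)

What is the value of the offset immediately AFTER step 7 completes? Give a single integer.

After 1 (seek(-11, END)): offset=10
After 2 (seek(-19, END)): offset=2
After 3 (seek(18, SET)): offset=18
After 4 (seek(7, SET)): offset=7
After 5 (read(1)): returned 'I', offset=8
After 6 (read(4)): returned '8C9F', offset=12
After 7 (seek(+2, CUR)): offset=14

Answer: 14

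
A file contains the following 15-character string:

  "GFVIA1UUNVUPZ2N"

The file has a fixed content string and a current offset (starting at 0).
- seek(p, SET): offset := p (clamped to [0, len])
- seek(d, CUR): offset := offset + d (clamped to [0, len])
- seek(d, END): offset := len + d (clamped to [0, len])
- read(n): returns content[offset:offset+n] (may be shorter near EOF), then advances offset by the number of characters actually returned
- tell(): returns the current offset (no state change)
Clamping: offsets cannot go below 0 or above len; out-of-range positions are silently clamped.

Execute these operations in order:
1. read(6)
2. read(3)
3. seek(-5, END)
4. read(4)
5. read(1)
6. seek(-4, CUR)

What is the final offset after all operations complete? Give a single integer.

Answer: 11

Derivation:
After 1 (read(6)): returned 'GFVIA1', offset=6
After 2 (read(3)): returned 'UUN', offset=9
After 3 (seek(-5, END)): offset=10
After 4 (read(4)): returned 'UPZ2', offset=14
After 5 (read(1)): returned 'N', offset=15
After 6 (seek(-4, CUR)): offset=11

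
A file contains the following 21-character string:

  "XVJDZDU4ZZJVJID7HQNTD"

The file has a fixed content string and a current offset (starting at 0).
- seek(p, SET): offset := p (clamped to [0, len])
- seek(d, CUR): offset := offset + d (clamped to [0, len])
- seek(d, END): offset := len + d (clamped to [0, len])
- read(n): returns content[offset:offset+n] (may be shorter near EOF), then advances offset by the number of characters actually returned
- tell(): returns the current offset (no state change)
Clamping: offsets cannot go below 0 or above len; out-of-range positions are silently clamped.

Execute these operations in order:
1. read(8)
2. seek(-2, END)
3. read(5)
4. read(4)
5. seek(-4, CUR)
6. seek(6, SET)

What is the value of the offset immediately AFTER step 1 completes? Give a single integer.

After 1 (read(8)): returned 'XVJDZDU4', offset=8

Answer: 8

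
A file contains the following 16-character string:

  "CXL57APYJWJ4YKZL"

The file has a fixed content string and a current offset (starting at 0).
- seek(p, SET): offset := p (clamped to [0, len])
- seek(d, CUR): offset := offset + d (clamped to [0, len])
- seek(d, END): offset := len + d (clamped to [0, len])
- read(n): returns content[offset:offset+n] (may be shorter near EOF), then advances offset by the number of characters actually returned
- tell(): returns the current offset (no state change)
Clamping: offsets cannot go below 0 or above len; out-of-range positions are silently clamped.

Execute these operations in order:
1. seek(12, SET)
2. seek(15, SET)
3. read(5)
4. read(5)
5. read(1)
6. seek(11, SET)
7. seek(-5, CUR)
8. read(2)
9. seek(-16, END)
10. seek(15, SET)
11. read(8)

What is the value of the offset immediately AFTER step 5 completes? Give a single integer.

Answer: 16

Derivation:
After 1 (seek(12, SET)): offset=12
After 2 (seek(15, SET)): offset=15
After 3 (read(5)): returned 'L', offset=16
After 4 (read(5)): returned '', offset=16
After 5 (read(1)): returned '', offset=16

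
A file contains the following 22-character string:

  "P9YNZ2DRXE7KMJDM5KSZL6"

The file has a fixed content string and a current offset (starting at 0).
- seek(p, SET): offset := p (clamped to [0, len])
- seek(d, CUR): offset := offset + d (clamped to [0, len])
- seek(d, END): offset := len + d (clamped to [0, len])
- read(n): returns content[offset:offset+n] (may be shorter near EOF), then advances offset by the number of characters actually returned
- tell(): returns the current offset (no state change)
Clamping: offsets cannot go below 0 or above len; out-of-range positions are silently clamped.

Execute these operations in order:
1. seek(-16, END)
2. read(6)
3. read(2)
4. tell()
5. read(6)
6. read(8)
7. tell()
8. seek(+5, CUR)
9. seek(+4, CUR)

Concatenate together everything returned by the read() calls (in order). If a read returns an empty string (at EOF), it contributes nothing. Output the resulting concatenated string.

Answer: DRXE7KMJDM5KSZL6

Derivation:
After 1 (seek(-16, END)): offset=6
After 2 (read(6)): returned 'DRXE7K', offset=12
After 3 (read(2)): returned 'MJ', offset=14
After 4 (tell()): offset=14
After 5 (read(6)): returned 'DM5KSZ', offset=20
After 6 (read(8)): returned 'L6', offset=22
After 7 (tell()): offset=22
After 8 (seek(+5, CUR)): offset=22
After 9 (seek(+4, CUR)): offset=22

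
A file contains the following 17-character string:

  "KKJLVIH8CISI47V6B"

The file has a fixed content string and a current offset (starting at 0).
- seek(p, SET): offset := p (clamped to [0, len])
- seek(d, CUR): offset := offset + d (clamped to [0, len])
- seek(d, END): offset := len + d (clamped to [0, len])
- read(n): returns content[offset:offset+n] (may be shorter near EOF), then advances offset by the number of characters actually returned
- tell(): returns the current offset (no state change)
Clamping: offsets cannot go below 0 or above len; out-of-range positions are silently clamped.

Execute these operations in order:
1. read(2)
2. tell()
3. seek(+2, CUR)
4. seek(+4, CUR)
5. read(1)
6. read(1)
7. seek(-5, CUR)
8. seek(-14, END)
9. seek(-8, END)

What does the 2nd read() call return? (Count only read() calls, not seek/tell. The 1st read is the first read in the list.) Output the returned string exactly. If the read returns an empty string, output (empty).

After 1 (read(2)): returned 'KK', offset=2
After 2 (tell()): offset=2
After 3 (seek(+2, CUR)): offset=4
After 4 (seek(+4, CUR)): offset=8
After 5 (read(1)): returned 'C', offset=9
After 6 (read(1)): returned 'I', offset=10
After 7 (seek(-5, CUR)): offset=5
After 8 (seek(-14, END)): offset=3
After 9 (seek(-8, END)): offset=9

Answer: C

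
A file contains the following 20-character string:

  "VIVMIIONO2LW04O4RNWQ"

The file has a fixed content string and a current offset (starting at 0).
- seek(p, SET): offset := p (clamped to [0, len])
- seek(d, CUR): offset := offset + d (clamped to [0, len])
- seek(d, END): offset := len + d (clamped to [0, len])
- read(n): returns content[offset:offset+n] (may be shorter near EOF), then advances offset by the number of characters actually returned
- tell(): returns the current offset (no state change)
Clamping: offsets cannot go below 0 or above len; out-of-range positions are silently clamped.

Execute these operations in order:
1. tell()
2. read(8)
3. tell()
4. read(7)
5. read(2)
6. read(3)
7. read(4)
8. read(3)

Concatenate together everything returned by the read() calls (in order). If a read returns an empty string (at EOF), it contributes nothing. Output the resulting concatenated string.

Answer: VIVMIIONO2LW04O4RNWQ

Derivation:
After 1 (tell()): offset=0
After 2 (read(8)): returned 'VIVMIION', offset=8
After 3 (tell()): offset=8
After 4 (read(7)): returned 'O2LW04O', offset=15
After 5 (read(2)): returned '4R', offset=17
After 6 (read(3)): returned 'NWQ', offset=20
After 7 (read(4)): returned '', offset=20
After 8 (read(3)): returned '', offset=20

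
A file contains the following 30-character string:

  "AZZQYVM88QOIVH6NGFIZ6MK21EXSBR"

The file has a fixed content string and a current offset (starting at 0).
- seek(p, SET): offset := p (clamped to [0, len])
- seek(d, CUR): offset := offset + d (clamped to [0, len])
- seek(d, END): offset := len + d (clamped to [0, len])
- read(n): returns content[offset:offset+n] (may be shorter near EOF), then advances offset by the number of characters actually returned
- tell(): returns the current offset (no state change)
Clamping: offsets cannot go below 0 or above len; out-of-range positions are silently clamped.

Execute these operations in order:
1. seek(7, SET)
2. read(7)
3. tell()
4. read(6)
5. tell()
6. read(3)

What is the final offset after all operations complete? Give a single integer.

After 1 (seek(7, SET)): offset=7
After 2 (read(7)): returned '88QOIVH', offset=14
After 3 (tell()): offset=14
After 4 (read(6)): returned '6NGFIZ', offset=20
After 5 (tell()): offset=20
After 6 (read(3)): returned '6MK', offset=23

Answer: 23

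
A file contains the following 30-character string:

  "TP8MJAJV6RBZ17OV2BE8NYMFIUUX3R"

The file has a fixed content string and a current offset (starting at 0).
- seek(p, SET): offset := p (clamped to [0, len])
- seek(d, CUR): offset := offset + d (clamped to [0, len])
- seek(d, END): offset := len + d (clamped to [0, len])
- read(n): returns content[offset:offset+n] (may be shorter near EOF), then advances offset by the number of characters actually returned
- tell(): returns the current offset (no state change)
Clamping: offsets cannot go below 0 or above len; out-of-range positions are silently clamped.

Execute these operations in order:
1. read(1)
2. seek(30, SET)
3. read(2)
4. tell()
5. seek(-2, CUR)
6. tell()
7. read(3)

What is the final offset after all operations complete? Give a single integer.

Answer: 30

Derivation:
After 1 (read(1)): returned 'T', offset=1
After 2 (seek(30, SET)): offset=30
After 3 (read(2)): returned '', offset=30
After 4 (tell()): offset=30
After 5 (seek(-2, CUR)): offset=28
After 6 (tell()): offset=28
After 7 (read(3)): returned '3R', offset=30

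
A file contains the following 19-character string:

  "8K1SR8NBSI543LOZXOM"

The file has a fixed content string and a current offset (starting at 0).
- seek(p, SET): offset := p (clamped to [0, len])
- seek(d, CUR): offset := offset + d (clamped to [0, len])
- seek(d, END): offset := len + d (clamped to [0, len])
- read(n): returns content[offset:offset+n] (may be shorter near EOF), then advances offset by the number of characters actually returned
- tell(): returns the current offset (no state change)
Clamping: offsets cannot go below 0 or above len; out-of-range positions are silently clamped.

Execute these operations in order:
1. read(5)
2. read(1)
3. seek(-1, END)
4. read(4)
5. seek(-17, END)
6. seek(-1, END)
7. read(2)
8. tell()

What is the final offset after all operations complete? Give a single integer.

After 1 (read(5)): returned '8K1SR', offset=5
After 2 (read(1)): returned '8', offset=6
After 3 (seek(-1, END)): offset=18
After 4 (read(4)): returned 'M', offset=19
After 5 (seek(-17, END)): offset=2
After 6 (seek(-1, END)): offset=18
After 7 (read(2)): returned 'M', offset=19
After 8 (tell()): offset=19

Answer: 19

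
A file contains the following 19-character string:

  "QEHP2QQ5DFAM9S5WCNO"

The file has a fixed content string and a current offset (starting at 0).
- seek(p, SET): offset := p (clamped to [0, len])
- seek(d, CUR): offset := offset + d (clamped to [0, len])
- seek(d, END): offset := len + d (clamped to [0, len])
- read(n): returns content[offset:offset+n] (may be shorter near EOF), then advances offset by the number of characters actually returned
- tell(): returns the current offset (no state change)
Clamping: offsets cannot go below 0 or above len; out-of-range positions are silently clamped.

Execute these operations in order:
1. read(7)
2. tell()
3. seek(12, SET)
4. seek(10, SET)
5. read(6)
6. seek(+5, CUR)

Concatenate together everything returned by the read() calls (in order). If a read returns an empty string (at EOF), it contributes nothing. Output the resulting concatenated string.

After 1 (read(7)): returned 'QEHP2QQ', offset=7
After 2 (tell()): offset=7
After 3 (seek(12, SET)): offset=12
After 4 (seek(10, SET)): offset=10
After 5 (read(6)): returned 'AM9S5W', offset=16
After 6 (seek(+5, CUR)): offset=19

Answer: QEHP2QQAM9S5W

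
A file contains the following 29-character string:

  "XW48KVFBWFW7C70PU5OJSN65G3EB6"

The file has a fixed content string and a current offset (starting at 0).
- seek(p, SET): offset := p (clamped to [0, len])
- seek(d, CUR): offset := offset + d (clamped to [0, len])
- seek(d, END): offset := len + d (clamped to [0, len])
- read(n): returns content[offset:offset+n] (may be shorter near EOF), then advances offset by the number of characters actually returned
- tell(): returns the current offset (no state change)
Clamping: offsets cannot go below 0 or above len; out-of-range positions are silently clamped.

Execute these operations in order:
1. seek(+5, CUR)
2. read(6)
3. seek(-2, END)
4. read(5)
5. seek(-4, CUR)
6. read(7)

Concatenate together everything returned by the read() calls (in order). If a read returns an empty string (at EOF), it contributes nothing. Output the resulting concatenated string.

After 1 (seek(+5, CUR)): offset=5
After 2 (read(6)): returned 'VFBWFW', offset=11
After 3 (seek(-2, END)): offset=27
After 4 (read(5)): returned 'B6', offset=29
After 5 (seek(-4, CUR)): offset=25
After 6 (read(7)): returned '3EB6', offset=29

Answer: VFBWFWB63EB6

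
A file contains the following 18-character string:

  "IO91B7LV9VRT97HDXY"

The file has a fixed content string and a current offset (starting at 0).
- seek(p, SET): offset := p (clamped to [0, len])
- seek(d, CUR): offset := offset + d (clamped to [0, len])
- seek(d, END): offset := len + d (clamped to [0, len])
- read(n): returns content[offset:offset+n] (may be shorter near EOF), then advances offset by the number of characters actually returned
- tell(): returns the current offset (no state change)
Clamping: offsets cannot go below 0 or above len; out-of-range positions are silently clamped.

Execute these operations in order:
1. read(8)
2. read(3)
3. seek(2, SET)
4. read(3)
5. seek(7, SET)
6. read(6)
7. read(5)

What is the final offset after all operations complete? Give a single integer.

Answer: 18

Derivation:
After 1 (read(8)): returned 'IO91B7LV', offset=8
After 2 (read(3)): returned '9VR', offset=11
After 3 (seek(2, SET)): offset=2
After 4 (read(3)): returned '91B', offset=5
After 5 (seek(7, SET)): offset=7
After 6 (read(6)): returned 'V9VRT9', offset=13
After 7 (read(5)): returned '7HDXY', offset=18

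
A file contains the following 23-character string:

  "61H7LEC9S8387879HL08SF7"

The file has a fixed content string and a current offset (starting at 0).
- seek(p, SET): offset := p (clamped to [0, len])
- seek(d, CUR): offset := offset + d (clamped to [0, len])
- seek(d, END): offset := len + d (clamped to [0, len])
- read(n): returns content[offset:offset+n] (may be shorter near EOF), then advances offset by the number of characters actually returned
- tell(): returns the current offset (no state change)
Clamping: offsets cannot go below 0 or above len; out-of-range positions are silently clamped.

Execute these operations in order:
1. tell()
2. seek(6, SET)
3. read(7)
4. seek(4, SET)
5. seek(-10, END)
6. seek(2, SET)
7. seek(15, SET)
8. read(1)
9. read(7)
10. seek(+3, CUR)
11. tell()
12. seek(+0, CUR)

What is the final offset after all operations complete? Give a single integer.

Answer: 23

Derivation:
After 1 (tell()): offset=0
After 2 (seek(6, SET)): offset=6
After 3 (read(7)): returned 'C9S8387', offset=13
After 4 (seek(4, SET)): offset=4
After 5 (seek(-10, END)): offset=13
After 6 (seek(2, SET)): offset=2
After 7 (seek(15, SET)): offset=15
After 8 (read(1)): returned '9', offset=16
After 9 (read(7)): returned 'HL08SF7', offset=23
After 10 (seek(+3, CUR)): offset=23
After 11 (tell()): offset=23
After 12 (seek(+0, CUR)): offset=23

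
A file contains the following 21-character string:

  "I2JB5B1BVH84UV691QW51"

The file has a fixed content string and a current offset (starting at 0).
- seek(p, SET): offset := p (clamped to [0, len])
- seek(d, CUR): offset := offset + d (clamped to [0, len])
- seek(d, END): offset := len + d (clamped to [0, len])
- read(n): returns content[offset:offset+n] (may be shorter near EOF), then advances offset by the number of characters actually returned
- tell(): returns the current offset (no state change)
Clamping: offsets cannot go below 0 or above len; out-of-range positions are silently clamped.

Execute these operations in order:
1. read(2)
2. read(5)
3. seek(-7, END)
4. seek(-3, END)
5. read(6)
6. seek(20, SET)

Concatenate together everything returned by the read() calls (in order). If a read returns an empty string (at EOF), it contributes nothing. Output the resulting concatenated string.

After 1 (read(2)): returned 'I2', offset=2
After 2 (read(5)): returned 'JB5B1', offset=7
After 3 (seek(-7, END)): offset=14
After 4 (seek(-3, END)): offset=18
After 5 (read(6)): returned 'W51', offset=21
After 6 (seek(20, SET)): offset=20

Answer: I2JB5B1W51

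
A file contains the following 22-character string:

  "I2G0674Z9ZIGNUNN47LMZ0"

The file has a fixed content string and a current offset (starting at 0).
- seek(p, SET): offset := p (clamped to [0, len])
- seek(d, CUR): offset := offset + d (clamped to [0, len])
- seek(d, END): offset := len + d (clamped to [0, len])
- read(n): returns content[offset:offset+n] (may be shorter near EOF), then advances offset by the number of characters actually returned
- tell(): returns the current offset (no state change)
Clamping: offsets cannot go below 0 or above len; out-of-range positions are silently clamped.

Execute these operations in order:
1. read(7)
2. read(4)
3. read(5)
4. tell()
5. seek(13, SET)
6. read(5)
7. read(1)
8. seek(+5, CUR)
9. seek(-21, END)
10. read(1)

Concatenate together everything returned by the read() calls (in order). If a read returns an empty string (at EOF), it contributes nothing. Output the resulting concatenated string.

Answer: I2G0674Z9ZIGNUNNUNN47L2

Derivation:
After 1 (read(7)): returned 'I2G0674', offset=7
After 2 (read(4)): returned 'Z9ZI', offset=11
After 3 (read(5)): returned 'GNUNN', offset=16
After 4 (tell()): offset=16
After 5 (seek(13, SET)): offset=13
After 6 (read(5)): returned 'UNN47', offset=18
After 7 (read(1)): returned 'L', offset=19
After 8 (seek(+5, CUR)): offset=22
After 9 (seek(-21, END)): offset=1
After 10 (read(1)): returned '2', offset=2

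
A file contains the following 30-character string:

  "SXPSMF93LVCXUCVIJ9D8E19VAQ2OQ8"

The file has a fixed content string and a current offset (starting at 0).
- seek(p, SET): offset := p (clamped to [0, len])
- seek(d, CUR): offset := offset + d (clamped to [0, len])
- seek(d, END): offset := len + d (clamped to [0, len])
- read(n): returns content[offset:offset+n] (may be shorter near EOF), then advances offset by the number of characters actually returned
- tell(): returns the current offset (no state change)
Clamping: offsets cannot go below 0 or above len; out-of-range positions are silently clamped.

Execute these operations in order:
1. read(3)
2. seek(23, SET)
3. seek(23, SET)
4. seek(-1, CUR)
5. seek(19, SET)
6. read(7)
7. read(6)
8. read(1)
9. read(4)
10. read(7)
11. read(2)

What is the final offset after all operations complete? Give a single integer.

Answer: 30

Derivation:
After 1 (read(3)): returned 'SXP', offset=3
After 2 (seek(23, SET)): offset=23
After 3 (seek(23, SET)): offset=23
After 4 (seek(-1, CUR)): offset=22
After 5 (seek(19, SET)): offset=19
After 6 (read(7)): returned '8E19VAQ', offset=26
After 7 (read(6)): returned '2OQ8', offset=30
After 8 (read(1)): returned '', offset=30
After 9 (read(4)): returned '', offset=30
After 10 (read(7)): returned '', offset=30
After 11 (read(2)): returned '', offset=30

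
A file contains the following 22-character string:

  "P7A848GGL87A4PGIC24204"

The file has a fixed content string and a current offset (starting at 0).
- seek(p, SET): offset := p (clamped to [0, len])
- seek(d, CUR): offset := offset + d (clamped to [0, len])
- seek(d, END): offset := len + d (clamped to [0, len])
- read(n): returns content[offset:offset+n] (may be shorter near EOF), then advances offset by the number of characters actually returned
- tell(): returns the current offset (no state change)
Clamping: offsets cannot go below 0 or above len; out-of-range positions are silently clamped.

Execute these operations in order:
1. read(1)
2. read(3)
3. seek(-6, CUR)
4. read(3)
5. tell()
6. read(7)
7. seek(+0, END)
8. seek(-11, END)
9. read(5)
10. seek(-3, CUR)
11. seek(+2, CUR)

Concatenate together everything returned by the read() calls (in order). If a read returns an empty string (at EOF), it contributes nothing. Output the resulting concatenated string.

After 1 (read(1)): returned 'P', offset=1
After 2 (read(3)): returned '7A8', offset=4
After 3 (seek(-6, CUR)): offset=0
After 4 (read(3)): returned 'P7A', offset=3
After 5 (tell()): offset=3
After 6 (read(7)): returned '848GGL8', offset=10
After 7 (seek(+0, END)): offset=22
After 8 (seek(-11, END)): offset=11
After 9 (read(5)): returned 'A4PGI', offset=16
After 10 (seek(-3, CUR)): offset=13
After 11 (seek(+2, CUR)): offset=15

Answer: P7A8P7A848GGL8A4PGI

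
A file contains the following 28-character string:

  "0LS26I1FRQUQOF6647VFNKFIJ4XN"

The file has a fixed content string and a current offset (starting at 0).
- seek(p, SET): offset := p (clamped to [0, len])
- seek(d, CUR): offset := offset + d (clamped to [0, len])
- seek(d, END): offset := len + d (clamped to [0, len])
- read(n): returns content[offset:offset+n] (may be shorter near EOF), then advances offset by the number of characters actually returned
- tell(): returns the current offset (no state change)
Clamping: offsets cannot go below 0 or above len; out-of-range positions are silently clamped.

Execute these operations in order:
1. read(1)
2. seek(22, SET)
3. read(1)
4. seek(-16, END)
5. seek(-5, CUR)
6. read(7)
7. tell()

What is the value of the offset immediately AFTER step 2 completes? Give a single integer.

After 1 (read(1)): returned '0', offset=1
After 2 (seek(22, SET)): offset=22

Answer: 22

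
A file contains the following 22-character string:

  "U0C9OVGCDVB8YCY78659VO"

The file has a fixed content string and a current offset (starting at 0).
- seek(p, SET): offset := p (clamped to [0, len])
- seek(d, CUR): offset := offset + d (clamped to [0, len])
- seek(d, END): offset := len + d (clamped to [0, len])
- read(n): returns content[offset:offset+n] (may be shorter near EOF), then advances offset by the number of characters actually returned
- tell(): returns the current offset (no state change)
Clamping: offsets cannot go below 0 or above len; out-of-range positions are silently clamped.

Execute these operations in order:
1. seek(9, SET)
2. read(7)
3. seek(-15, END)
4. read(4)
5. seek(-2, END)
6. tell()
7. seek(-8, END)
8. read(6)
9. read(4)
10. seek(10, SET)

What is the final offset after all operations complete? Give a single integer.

Answer: 10

Derivation:
After 1 (seek(9, SET)): offset=9
After 2 (read(7)): returned 'VB8YCY7', offset=16
After 3 (seek(-15, END)): offset=7
After 4 (read(4)): returned 'CDVB', offset=11
After 5 (seek(-2, END)): offset=20
After 6 (tell()): offset=20
After 7 (seek(-8, END)): offset=14
After 8 (read(6)): returned 'Y78659', offset=20
After 9 (read(4)): returned 'VO', offset=22
After 10 (seek(10, SET)): offset=10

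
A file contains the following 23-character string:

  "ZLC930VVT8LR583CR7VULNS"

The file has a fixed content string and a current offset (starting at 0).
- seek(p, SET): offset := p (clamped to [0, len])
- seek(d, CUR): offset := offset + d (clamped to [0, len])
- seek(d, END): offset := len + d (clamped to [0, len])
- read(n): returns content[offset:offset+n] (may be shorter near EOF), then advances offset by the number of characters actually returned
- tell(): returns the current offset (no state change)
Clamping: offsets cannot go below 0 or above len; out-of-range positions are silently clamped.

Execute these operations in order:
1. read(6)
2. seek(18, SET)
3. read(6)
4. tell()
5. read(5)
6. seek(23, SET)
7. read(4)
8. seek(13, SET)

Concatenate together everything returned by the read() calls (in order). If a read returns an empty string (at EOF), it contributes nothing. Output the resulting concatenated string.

Answer: ZLC930VULNS

Derivation:
After 1 (read(6)): returned 'ZLC930', offset=6
After 2 (seek(18, SET)): offset=18
After 3 (read(6)): returned 'VULNS', offset=23
After 4 (tell()): offset=23
After 5 (read(5)): returned '', offset=23
After 6 (seek(23, SET)): offset=23
After 7 (read(4)): returned '', offset=23
After 8 (seek(13, SET)): offset=13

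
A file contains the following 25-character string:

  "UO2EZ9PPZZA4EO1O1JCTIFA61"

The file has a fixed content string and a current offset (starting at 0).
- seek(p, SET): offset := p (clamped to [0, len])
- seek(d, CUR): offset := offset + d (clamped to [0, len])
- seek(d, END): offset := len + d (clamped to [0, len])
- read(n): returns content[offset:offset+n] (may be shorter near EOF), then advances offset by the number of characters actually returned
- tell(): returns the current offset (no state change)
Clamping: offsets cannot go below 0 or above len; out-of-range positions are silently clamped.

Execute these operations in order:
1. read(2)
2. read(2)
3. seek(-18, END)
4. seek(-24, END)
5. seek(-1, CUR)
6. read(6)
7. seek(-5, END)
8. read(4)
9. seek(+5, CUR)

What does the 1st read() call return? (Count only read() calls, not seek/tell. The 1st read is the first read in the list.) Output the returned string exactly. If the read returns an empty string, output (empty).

After 1 (read(2)): returned 'UO', offset=2
After 2 (read(2)): returned '2E', offset=4
After 3 (seek(-18, END)): offset=7
After 4 (seek(-24, END)): offset=1
After 5 (seek(-1, CUR)): offset=0
After 6 (read(6)): returned 'UO2EZ9', offset=6
After 7 (seek(-5, END)): offset=20
After 8 (read(4)): returned 'IFA6', offset=24
After 9 (seek(+5, CUR)): offset=25

Answer: UO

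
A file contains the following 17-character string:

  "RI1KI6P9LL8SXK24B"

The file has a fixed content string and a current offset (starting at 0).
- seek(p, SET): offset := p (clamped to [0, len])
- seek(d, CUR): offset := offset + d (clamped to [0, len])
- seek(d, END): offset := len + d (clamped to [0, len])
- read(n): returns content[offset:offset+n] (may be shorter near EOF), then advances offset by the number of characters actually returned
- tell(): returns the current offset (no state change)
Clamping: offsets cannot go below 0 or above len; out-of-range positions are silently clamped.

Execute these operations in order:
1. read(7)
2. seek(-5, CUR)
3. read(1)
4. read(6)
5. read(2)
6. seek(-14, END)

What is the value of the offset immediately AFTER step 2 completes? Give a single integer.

Answer: 2

Derivation:
After 1 (read(7)): returned 'RI1KI6P', offset=7
After 2 (seek(-5, CUR)): offset=2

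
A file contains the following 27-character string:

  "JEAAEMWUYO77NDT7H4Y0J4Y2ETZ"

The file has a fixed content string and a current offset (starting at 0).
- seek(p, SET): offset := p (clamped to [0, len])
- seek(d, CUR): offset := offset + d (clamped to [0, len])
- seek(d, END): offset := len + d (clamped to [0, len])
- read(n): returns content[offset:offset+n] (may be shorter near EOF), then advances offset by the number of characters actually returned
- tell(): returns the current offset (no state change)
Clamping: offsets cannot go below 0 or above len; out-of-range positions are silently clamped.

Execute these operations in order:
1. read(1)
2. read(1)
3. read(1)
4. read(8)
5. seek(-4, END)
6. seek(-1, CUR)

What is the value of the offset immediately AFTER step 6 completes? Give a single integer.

After 1 (read(1)): returned 'J', offset=1
After 2 (read(1)): returned 'E', offset=2
After 3 (read(1)): returned 'A', offset=3
After 4 (read(8)): returned 'AEMWUYO7', offset=11
After 5 (seek(-4, END)): offset=23
After 6 (seek(-1, CUR)): offset=22

Answer: 22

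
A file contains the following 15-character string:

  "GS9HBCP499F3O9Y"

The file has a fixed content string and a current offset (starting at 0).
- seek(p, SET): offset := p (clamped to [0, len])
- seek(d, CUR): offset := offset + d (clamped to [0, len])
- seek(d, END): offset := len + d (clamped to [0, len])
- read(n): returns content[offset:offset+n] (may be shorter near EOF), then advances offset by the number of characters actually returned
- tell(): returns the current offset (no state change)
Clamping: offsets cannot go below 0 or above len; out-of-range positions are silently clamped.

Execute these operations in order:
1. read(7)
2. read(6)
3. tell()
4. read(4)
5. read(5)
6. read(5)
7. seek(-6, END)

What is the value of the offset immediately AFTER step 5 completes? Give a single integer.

Answer: 15

Derivation:
After 1 (read(7)): returned 'GS9HBCP', offset=7
After 2 (read(6)): returned '499F3O', offset=13
After 3 (tell()): offset=13
After 4 (read(4)): returned '9Y', offset=15
After 5 (read(5)): returned '', offset=15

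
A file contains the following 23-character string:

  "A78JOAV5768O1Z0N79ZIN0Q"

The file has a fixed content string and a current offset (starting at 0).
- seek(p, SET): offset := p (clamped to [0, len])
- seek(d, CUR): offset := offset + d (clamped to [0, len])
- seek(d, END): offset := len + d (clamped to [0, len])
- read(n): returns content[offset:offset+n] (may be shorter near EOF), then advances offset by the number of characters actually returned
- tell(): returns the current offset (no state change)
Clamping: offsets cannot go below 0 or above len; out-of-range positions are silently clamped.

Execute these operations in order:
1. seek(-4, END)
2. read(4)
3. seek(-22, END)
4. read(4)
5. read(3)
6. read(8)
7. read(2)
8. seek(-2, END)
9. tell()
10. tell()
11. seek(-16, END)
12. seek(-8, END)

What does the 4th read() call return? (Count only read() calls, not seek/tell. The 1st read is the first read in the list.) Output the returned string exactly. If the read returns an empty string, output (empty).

After 1 (seek(-4, END)): offset=19
After 2 (read(4)): returned 'IN0Q', offset=23
After 3 (seek(-22, END)): offset=1
After 4 (read(4)): returned '78JO', offset=5
After 5 (read(3)): returned 'AV5', offset=8
After 6 (read(8)): returned '768O1Z0N', offset=16
After 7 (read(2)): returned '79', offset=18
After 8 (seek(-2, END)): offset=21
After 9 (tell()): offset=21
After 10 (tell()): offset=21
After 11 (seek(-16, END)): offset=7
After 12 (seek(-8, END)): offset=15

Answer: 768O1Z0N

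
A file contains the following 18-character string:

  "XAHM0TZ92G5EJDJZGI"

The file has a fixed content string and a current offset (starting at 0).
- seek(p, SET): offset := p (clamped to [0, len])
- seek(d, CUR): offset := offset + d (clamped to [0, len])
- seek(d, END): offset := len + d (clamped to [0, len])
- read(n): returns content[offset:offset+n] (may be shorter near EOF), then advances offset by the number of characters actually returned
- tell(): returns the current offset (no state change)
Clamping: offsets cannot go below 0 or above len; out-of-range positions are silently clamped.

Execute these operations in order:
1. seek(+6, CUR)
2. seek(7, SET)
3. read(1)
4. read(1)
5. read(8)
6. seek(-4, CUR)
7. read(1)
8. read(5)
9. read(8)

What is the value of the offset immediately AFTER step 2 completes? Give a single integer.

After 1 (seek(+6, CUR)): offset=6
After 2 (seek(7, SET)): offset=7

Answer: 7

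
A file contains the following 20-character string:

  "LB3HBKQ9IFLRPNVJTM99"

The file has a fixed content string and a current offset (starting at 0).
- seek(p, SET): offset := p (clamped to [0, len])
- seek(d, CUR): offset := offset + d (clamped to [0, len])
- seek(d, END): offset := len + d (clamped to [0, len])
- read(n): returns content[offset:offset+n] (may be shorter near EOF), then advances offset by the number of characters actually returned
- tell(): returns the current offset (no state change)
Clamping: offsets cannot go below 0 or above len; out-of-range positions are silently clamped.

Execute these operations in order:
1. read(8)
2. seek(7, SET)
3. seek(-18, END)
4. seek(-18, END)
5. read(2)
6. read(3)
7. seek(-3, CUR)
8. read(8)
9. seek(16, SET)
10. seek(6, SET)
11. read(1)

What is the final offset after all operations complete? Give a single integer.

Answer: 7

Derivation:
After 1 (read(8)): returned 'LB3HBKQ9', offset=8
After 2 (seek(7, SET)): offset=7
After 3 (seek(-18, END)): offset=2
After 4 (seek(-18, END)): offset=2
After 5 (read(2)): returned '3H', offset=4
After 6 (read(3)): returned 'BKQ', offset=7
After 7 (seek(-3, CUR)): offset=4
After 8 (read(8)): returned 'BKQ9IFLR', offset=12
After 9 (seek(16, SET)): offset=16
After 10 (seek(6, SET)): offset=6
After 11 (read(1)): returned 'Q', offset=7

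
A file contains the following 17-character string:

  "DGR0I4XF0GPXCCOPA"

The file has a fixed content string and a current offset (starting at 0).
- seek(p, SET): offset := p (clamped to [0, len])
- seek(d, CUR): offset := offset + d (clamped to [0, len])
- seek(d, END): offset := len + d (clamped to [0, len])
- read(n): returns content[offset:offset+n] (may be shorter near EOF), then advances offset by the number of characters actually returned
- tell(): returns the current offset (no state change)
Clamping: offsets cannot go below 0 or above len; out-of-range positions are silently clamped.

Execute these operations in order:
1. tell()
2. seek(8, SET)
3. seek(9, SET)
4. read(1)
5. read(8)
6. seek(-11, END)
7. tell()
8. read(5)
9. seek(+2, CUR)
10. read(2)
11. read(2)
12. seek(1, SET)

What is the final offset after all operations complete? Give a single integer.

Answer: 1

Derivation:
After 1 (tell()): offset=0
After 2 (seek(8, SET)): offset=8
After 3 (seek(9, SET)): offset=9
After 4 (read(1)): returned 'G', offset=10
After 5 (read(8)): returned 'PXCCOPA', offset=17
After 6 (seek(-11, END)): offset=6
After 7 (tell()): offset=6
After 8 (read(5)): returned 'XF0GP', offset=11
After 9 (seek(+2, CUR)): offset=13
After 10 (read(2)): returned 'CO', offset=15
After 11 (read(2)): returned 'PA', offset=17
After 12 (seek(1, SET)): offset=1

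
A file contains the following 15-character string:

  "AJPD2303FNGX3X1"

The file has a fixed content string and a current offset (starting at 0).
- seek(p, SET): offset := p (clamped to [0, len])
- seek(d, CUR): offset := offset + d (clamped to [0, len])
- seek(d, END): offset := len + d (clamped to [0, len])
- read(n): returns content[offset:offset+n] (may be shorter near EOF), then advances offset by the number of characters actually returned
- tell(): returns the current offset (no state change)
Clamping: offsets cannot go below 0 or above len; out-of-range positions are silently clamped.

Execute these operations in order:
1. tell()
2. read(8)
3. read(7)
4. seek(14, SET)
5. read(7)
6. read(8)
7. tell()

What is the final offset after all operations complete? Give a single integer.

Answer: 15

Derivation:
After 1 (tell()): offset=0
After 2 (read(8)): returned 'AJPD2303', offset=8
After 3 (read(7)): returned 'FNGX3X1', offset=15
After 4 (seek(14, SET)): offset=14
After 5 (read(7)): returned '1', offset=15
After 6 (read(8)): returned '', offset=15
After 7 (tell()): offset=15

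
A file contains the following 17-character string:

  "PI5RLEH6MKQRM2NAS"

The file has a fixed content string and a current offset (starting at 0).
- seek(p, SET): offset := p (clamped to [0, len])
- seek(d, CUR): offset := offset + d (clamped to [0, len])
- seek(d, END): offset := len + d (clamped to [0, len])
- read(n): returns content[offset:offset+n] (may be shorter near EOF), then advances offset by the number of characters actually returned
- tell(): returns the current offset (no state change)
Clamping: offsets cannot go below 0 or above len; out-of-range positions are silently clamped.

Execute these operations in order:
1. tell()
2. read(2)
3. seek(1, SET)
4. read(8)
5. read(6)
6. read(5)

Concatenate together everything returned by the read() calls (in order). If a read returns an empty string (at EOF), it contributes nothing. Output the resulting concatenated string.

Answer: PII5RLEH6MKQRM2NAS

Derivation:
After 1 (tell()): offset=0
After 2 (read(2)): returned 'PI', offset=2
After 3 (seek(1, SET)): offset=1
After 4 (read(8)): returned 'I5RLEH6M', offset=9
After 5 (read(6)): returned 'KQRM2N', offset=15
After 6 (read(5)): returned 'AS', offset=17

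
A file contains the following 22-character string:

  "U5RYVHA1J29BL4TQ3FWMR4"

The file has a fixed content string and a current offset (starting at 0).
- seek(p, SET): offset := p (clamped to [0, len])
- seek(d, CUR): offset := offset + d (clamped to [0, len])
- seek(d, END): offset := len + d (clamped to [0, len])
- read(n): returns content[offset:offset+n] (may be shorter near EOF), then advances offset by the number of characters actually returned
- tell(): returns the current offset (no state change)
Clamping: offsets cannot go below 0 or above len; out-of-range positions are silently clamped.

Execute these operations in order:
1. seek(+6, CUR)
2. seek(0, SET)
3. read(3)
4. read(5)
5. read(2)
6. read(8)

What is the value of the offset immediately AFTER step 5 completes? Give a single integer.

After 1 (seek(+6, CUR)): offset=6
After 2 (seek(0, SET)): offset=0
After 3 (read(3)): returned 'U5R', offset=3
After 4 (read(5)): returned 'YVHA1', offset=8
After 5 (read(2)): returned 'J2', offset=10

Answer: 10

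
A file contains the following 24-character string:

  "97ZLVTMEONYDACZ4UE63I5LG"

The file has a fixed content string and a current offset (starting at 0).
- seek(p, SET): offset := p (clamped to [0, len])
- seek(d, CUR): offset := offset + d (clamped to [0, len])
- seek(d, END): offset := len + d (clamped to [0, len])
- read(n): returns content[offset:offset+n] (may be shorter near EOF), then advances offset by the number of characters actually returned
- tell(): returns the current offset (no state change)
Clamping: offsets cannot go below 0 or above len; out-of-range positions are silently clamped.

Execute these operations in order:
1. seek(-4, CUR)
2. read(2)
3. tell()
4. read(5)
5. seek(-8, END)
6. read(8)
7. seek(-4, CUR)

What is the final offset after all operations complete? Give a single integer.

After 1 (seek(-4, CUR)): offset=0
After 2 (read(2)): returned '97', offset=2
After 3 (tell()): offset=2
After 4 (read(5)): returned 'ZLVTM', offset=7
After 5 (seek(-8, END)): offset=16
After 6 (read(8)): returned 'UE63I5LG', offset=24
After 7 (seek(-4, CUR)): offset=20

Answer: 20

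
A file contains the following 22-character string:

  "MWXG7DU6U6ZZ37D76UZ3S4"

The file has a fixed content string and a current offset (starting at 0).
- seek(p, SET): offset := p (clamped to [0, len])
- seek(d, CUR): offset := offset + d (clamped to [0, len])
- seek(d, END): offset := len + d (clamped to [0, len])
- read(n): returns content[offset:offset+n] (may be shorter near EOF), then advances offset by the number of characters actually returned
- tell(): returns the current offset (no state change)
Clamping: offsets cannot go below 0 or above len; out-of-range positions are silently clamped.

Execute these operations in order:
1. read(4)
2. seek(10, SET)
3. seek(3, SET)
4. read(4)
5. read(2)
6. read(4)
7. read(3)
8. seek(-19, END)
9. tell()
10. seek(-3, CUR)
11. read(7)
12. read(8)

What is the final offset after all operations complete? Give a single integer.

After 1 (read(4)): returned 'MWXG', offset=4
After 2 (seek(10, SET)): offset=10
After 3 (seek(3, SET)): offset=3
After 4 (read(4)): returned 'G7DU', offset=7
After 5 (read(2)): returned '6U', offset=9
After 6 (read(4)): returned '6ZZ3', offset=13
After 7 (read(3)): returned '7D7', offset=16
After 8 (seek(-19, END)): offset=3
After 9 (tell()): offset=3
After 10 (seek(-3, CUR)): offset=0
After 11 (read(7)): returned 'MWXG7DU', offset=7
After 12 (read(8)): returned '6U6ZZ37D', offset=15

Answer: 15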